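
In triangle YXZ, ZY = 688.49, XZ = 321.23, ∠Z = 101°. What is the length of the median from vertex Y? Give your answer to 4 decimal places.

m_Y ≈ 736.2171

By the law of cosines, YX² = XZ² + ZY² − 2·XZ·ZY·cos Z = 6.6161e+05, so YX ≈ 813.39.
Median from Y: ½√(2·ZY² + 2·YX² − XZ²) ≈ 736.22.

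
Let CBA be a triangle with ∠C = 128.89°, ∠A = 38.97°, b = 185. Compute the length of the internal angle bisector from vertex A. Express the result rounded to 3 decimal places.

274.613

The third angle is ∠B = 180° − ∠A − ∠C = 12.14°.
Law of sines: c = b·sin C/sin B ≈ 684.71.
Law of sines: a = b·sin A/sin B ≈ 553.25.
The bisector from A has length 2·c·b·cos(∠A/2)/(c+b) ≈ 274.61.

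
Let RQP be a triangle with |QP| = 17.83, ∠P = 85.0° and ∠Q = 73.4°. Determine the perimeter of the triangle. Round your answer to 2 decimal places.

The third angle is ∠R = 180° − ∠Q − ∠P = 21.60°.
Law of sines: |PR| = |QP|·sin Q/sin R ≈ 46.416.
Law of sines: |RQ| = |QP|·sin P/sin R ≈ 48.25.
Semiperimeter s = (17.83+46.416+48.25)/2 = 56.248.
Perimeter = 17.83 + 46.416 + 48.25 = 112.5.

112.50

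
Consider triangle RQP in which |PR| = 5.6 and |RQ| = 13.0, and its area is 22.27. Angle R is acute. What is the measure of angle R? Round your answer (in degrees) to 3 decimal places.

∠R ≈ 37.721°

From area = ½·|PR|·|RQ|·sin R, we get sin R = 2·area/(|PR|·|RQ|) ≈ 0.61181.
Taking the acute solution, ∠R ≈ 37.72°.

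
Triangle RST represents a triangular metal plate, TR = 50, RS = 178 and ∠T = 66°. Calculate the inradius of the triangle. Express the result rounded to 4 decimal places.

Law of sines: sin S = TR·sin T/RS ≈ 0.25661.
Since RS ≥ TR, only the acute value applies: ∠S ≈ 14.87°.
Then ∠R = 180° − ∠T − ∠S ≈ 99.13°.
Law of sines gives ST = RS·sin R/sin T ≈ 192.38.
Area = ½·RS·TR·sin R ≈ 4393.6.
Semiperimeter s = (192.38+50+178)/2 = 210.19.
Inradius = area/s = 4393.6/210.19 ≈ 20.903.

20.9032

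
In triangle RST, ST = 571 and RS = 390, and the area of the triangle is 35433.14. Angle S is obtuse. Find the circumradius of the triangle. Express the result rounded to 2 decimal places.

1490.87

From area = ½·RS·ST·sin S, we get sin S = 2·area/(RS·ST) ≈ 0.31823.
Taking the obtuse solution, ∠S ≈ 161.44°.
Law of cosines then gives TR ≈ 948.88.
Circumradius = TR/(2 sin S) ≈ 1490.9.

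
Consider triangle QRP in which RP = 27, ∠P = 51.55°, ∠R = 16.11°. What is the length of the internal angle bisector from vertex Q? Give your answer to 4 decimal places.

The third angle is ∠Q = 180° − ∠R − ∠P = 112.34°.
Law of sines: PQ = RP·sin R/sin Q ≈ 8.1.
Law of sines: QR = RP·sin P/sin Q ≈ 22.861.
The bisector from Q has length 2·PQ·QR·cos(∠Q/2)/(PQ+QR) ≈ 6.6595.

t_Q ≈ 6.6595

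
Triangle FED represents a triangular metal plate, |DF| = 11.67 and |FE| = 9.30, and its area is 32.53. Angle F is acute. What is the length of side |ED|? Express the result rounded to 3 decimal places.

From area = ½·|DF|·|FE|·sin F, we get sin F = 2·area/(|DF|·|FE|) ≈ 0.59946.
Taking the acute solution, ∠F ≈ 36.83°.
Law of cosines then gives |ED| ≈ 6.9958.

6.996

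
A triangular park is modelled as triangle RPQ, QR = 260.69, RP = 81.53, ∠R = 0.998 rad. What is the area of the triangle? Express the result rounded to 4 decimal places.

Area = ½·QR·RP·sin R ≈ 8930.8.

area ≈ 8930.8341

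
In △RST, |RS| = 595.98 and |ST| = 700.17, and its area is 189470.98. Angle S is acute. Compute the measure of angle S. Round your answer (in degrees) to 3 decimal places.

∠S ≈ 65.245°

From area = ½·|RS|·|ST|·sin S, we get sin S = 2·area/(|RS|·|ST|) ≈ 0.90811.
Taking the acute solution, ∠S ≈ 65.25°.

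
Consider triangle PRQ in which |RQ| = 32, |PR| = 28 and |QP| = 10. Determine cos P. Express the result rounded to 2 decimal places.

cos P ≈ -0.25

By the law of cosines, cos P = (|QP|² + |PR|² − |RQ|²) / (2·|QP|·|PR|) ≈ -0.25000, so ∠P ≈ 1.823 rad.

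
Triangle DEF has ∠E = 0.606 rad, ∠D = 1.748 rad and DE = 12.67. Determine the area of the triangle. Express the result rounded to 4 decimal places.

63.5025

The third angle is ∠F = π − ∠D − ∠E = 0.788 rad.
Law of sines: EF = DE·sin D/sin F ≈ 17.599.
Law of sines: FD = DE·sin E/sin F ≈ 10.184.
Area = ½·DE·EF·sin E ≈ 63.502.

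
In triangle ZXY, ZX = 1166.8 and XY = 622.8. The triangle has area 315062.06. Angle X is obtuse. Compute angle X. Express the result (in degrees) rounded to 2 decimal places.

From area = ½·ZX·XY·sin X, we get sin X = 2·area/(ZX·XY) ≈ 0.86712.
Taking the obtuse solution, ∠X ≈ 119.87°.

119.87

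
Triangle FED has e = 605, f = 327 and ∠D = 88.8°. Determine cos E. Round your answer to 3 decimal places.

cos E ≈ 0.461

By the law of cosines, d² = f² + e² − 2·f·e·cos D = 4.6467e+05, so d ≈ 681.67.
Law of cosines again: cos E = (d² + f² − e²)/(2·d·f) ≈ 0.46112, so ∠E ≈ 62.54°.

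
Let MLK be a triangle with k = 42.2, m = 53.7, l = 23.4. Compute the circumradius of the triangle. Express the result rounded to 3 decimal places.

R ≈ 27.979

By the law of cosines, cos M = (l² + k² − m²) / (2·l·k) ≈ -0.28117, so ∠M ≈ 1.8558 rad.
Circumradius = m/(2 sin M) ≈ 27.979.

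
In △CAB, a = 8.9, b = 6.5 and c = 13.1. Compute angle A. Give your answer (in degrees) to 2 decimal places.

∠A ≈ 37.75°

By the law of cosines, cos A = (b² + c² − a²) / (2·b·c) ≈ 0.79066, so ∠A ≈ 37.75°.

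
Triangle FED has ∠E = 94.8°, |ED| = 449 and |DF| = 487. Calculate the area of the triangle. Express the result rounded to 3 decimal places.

34614.940

Law of sines: sin F = |ED|·sin E/|DF| ≈ 0.91874.
Since |DF| ≥ |ED|, only the acute value applies: ∠F ≈ 66.74°.
Then ∠D = 180° − ∠E − ∠F ≈ 18.46°.
Law of sines gives |FE| = |DF|·sin D/sin E ≈ 154.73.
Area = ½·|DF|·|ED|·sin D ≈ 34615.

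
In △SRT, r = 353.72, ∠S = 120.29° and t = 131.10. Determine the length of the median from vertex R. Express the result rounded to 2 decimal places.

m_R ≈ 268.06

By the law of cosines, s² = r² + t² − 2·r·t·cos S = 1.8908e+05, so s ≈ 434.84.
Median from R: ½√(2·t² + 2·s² − r²) ≈ 268.06.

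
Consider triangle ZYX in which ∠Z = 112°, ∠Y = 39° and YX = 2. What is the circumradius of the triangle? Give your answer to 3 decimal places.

The third angle is ∠X = 180° − ∠Z − ∠Y = 29.00°.
Law of sines: XZ = YX·sin Y/sin Z ≈ 1.3575.
Law of sines: ZY = YX·sin X/sin Z ≈ 1.0458.
Circumradius = YX/(2 sin Z) ≈ 1.0785.

1.079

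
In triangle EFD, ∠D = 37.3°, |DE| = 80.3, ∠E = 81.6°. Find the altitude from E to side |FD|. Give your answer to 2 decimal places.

h_E ≈ 48.66

The third angle is ∠F = 180° − ∠D − ∠E = 61.10°.
Law of sines: |FD| = |DE|·sin E/sin F ≈ 90.739.
Law of sines: |EF| = |DE|·sin D/sin F ≈ 55.583.
Area = ½·|DE|·|FD|·sin D ≈ 2207.7.
The altitude from E has length 2·area/|FD| ≈ 48.661.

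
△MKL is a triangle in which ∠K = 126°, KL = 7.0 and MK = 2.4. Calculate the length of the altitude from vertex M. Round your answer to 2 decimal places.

By the law of cosines, LM² = MK² + KL² − 2·MK·KL·cos K = 74.51, so LM ≈ 8.6319.
Area = ½·MK·KL·sin K ≈ 6.7957.
The altitude from M has length 2·area/KL ≈ 1.9416.

h_M ≈ 1.94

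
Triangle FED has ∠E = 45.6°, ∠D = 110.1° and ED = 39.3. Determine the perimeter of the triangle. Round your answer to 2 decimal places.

197.22

The third angle is ∠F = 180° − ∠E − ∠D = 24.30°.
Law of sines: DF = ED·sin E/sin F ≈ 68.233.
Law of sines: FE = ED·sin D/sin F ≈ 89.684.
Semiperimeter s = (39.3+68.233+89.684)/2 = 98.609.
Perimeter = 39.3 + 68.233 + 89.684 = 197.22.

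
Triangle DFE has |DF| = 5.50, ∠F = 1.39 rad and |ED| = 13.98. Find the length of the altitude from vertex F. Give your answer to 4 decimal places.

h_F ≈ 5.3715

Law of sines: sin E = |DF|·sin F/|ED| ≈ 0.38701.
Since |ED| ≥ |DF|, only the acute value applies: ∠E ≈ 0.397 rad.
Then ∠D = π − ∠F − ∠E ≈ 1.354 rad.
Law of sines gives |FE| = |ED|·sin D/sin F ≈ 13.88.
Area = ½·|ED|·|DF|·sin D ≈ 37.547.
The altitude from F has length 2·area/|ED| ≈ 5.3715.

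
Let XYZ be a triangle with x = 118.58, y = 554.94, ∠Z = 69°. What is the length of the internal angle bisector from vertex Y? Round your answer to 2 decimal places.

t_Y ≈ 125.86

By the law of cosines, z² = x² + y² − 2·x·y·cos Z = 2.7485e+05, so z ≈ 524.27.
Law of cosines again: cos Y = (z² + x² − y²)/(2·z·x) ≈ -0.15315, so ∠Y ≈ 98.81°.
The bisector from Y has length 2·z·x·cos(∠Y/2)/(z+x) ≈ 125.86.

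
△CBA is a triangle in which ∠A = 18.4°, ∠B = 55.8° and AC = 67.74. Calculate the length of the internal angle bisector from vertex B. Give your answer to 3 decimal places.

The third angle is ∠C = 180° − ∠B − ∠A = 105.80°.
Law of sines: BA = AC·sin C/sin B ≈ 78.808.
Law of sines: CB = AC·sin A/sin B ≈ 25.852.
The bisector from B has length 2·CB·BA·cos(∠B/2)/(CB+BA) ≈ 34.408.

t_B ≈ 34.408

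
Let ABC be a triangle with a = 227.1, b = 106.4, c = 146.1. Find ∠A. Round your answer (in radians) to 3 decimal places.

By the law of cosines, cos A = (b² + c² − a²) / (2·b·c) ≈ -0.60818, so ∠A ≈ 2.225 rad.

2.225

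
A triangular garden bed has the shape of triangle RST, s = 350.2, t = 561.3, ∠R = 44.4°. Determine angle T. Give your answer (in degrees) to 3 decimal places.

By the law of cosines, r² = s² + t² − 2·s·t·cos R = 1.5681e+05, so r ≈ 396.
Law of cosines again: cos T = (r² + s² − t²)/(2·r·s) ≈ -0.12837, so ∠T ≈ 97.38°.

97.375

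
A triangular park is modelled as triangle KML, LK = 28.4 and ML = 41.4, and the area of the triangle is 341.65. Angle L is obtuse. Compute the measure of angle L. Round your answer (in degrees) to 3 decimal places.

From area = ½·ML·LK·sin L, we get sin L = 2·area/(ML·LK) ≈ 0.58116.
Taking the obtuse solution, ∠L ≈ 144.47°.

∠L ≈ 144.468°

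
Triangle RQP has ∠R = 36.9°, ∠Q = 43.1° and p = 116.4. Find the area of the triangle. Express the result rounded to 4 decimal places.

2822.1141

The third angle is ∠P = 180° − ∠R − ∠Q = 100.00°.
Law of sines: r = p·sin R/sin P ≈ 70.967.
Law of sines: q = p·sin Q/sin P ≈ 80.76.
Area = ½·p·r·sin Q ≈ 2822.1.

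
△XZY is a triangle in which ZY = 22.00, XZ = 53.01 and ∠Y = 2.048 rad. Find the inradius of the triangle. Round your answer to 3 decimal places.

Law of sines: sin X = ZY·sin Y/XZ ≈ 0.36865.
Since XZ ≥ ZY, only the acute value applies: ∠X ≈ 0.378 rad.
Then ∠Z = π − ∠Y − ∠X ≈ 0.716 rad.
Law of sines gives YX = XZ·sin Z/sin Y ≈ 39.172.
Area = ½·XZ·ZY·sin Z ≈ 382.75.
Semiperimeter s = (22+39.172+53.01)/2 = 57.091.
Inradius = area/s = 382.75/57.091 ≈ 6.7043.

r ≈ 6.704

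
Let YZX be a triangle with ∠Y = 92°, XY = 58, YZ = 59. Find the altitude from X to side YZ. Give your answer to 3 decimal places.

h_X ≈ 57.965

By the law of cosines, ZX² = XY² + YZ² − 2·XY·YZ·cos Y = 7083.9, so ZX ≈ 84.166.
Area = ½·XY·YZ·sin Y ≈ 1710.
The altitude from X has length 2·area/YZ ≈ 57.965.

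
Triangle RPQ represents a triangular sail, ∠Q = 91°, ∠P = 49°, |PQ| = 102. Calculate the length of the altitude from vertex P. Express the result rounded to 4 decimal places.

h_P ≈ 101.9845

The third angle is ∠R = 180° − ∠P − ∠Q = 40.00°.
Law of sines: |QR| = |PQ|·sin P/sin R ≈ 119.76.
Law of sines: |RP| = |PQ|·sin Q/sin R ≈ 158.66.
Area = ½·|PQ|·|QR|·sin Q ≈ 6106.8.
The altitude from P has length 2·area/|QR| ≈ 101.98.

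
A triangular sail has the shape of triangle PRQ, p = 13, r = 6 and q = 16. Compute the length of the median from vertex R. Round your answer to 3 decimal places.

Median from R: ½√(2·q² + 2·p² − r²) ≈ 14.265.

m_R ≈ 14.265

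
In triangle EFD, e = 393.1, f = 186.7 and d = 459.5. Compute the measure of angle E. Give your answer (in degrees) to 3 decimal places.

By the law of cosines, cos E = (f² + d² − e²) / (2·f·d) ≈ 0.53311, so ∠E ≈ 57.78°.

∠E ≈ 57.784°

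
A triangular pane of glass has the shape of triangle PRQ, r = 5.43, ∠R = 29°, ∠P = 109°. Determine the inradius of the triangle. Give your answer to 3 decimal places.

1.636

The third angle is ∠Q = 180° − ∠P − ∠R = 42.00°.
Law of sines: p = r·sin P/sin R ≈ 10.59.
Law of sines: q = r·sin Q/sin R ≈ 7.4944.
Area = ½·r·p·sin Q ≈ 19.239.
Semiperimeter s = (10.59+5.43+7.4944)/2 = 11.757.
Inradius = area/s = 19.239/11.757 ≈ 1.6363.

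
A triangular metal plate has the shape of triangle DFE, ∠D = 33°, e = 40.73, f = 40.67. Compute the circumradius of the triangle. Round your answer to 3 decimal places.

21.224

By the law of cosines, d² = f² + e² − 2·f·e·cos D = 534.48, so d ≈ 23.119.
Area = ½·f·e·sin D ≈ 451.09.
Circumradius = d/(2 sin D) ≈ 21.224.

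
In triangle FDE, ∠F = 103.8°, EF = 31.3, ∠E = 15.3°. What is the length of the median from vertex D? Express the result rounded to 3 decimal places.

20.121

The third angle is ∠D = 180° − ∠E − ∠F = 60.90°.
Law of sines: DE = EF·sin F/sin D ≈ 34.788.
Law of sines: FD = EF·sin E/sin D ≈ 9.4524.
Median from D: ½√(2·FD² + 2·DE² − EF²) ≈ 20.121.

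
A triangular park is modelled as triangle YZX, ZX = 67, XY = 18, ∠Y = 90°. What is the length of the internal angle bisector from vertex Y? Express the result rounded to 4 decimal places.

t_Y ≈ 19.9043

Law of sines: sin Z = XY·sin Y/ZX ≈ 0.26866.
Since ZX ≥ XY, only the acute value applies: ∠Z ≈ 15.58°.
Then ∠X = 180° − ∠Y − ∠Z ≈ 74.42°.
Law of sines gives YZ = ZX·sin X/sin Y ≈ 64.537.
The bisector from Y has length 2·XY·YZ·cos(∠Y/2)/(XY+YZ) ≈ 19.904.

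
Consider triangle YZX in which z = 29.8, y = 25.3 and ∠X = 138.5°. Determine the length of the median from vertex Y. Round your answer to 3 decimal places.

By the law of cosines, x² = y² + z² − 2·y·z·cos X = 2657.5, so x ≈ 51.551.
Median from Y: ½√(2·z² + 2·x² − y²) ≈ 40.159.

m_Y ≈ 40.159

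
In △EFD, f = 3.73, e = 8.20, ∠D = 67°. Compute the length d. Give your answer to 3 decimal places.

By the law of cosines, d² = e² + f² − 2·e·f·cos D = 57.251, so d ≈ 7.5664.

7.566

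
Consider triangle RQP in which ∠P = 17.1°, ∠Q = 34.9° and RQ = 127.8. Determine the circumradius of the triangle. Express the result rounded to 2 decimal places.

The third angle is ∠R = 180° − ∠Q − ∠P = 128.00°.
Law of sines: QP = RQ·sin R/sin P ≈ 342.5.
Law of sines: PR = RQ·sin Q/sin P ≈ 248.67.
Circumradius = RQ/(2 sin P) ≈ 217.32.

217.32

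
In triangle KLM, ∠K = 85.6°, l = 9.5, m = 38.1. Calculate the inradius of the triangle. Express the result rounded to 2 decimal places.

By the law of cosines, k² = l² + m² − 2·l·m·cos K = 1486.3, so k ≈ 38.553.
Area = ½·l·m·sin K ≈ 180.44.
Semiperimeter s = (38.553+9.5+38.1)/2 = 43.076.
Inradius = area/s = 180.44/43.076 ≈ 4.1889.

4.19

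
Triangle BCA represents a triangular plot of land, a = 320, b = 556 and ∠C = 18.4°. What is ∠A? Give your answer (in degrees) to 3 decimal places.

∠A ≈ 21.814°

By the law of cosines, c² = a² + b² − 2·a·b·cos C = 73888, so c ≈ 271.82.
Law of cosines again: cos A = (b² + c² − a²)/(2·b·c) ≈ 0.92840, so ∠A ≈ 21.81°.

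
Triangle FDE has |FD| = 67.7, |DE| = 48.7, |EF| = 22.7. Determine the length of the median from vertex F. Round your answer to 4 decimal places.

Median from F: ½√(2·|EF|² + 2·|FD|² − |DE|²) ≈ 44.231.

m_F ≈ 44.2308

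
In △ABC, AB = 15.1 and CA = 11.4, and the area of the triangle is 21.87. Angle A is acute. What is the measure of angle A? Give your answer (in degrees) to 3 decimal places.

From area = ½·CA·AB·sin A, we get sin A = 2·area/(CA·AB) ≈ 0.25410.
Taking the acute solution, ∠A ≈ 14.72°.

14.720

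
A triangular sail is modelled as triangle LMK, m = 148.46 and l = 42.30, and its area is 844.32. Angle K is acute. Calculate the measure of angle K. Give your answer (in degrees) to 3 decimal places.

From area = ½·l·m·sin K, we get sin K = 2·area/(l·m) ≈ 0.26890.
Taking the acute solution, ∠K ≈ 15.60°.

∠K ≈ 15.599°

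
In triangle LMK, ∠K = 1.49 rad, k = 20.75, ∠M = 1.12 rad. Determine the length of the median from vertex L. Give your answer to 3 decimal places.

19.053

The third angle is ∠L = π − ∠M − ∠K = 0.532 rad.
Law of sines: l = k·sin L/sin K ≈ 10.553.
Law of sines: m = k·sin M/sin K ≈ 18.738.
Median from L: ½√(2·m² + 2·k² − l²) ≈ 19.053.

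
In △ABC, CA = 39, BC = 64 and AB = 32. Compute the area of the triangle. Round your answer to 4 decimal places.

Semiperimeter s = (64 + 39 + 32)/2 = 67.5.
Heron's formula: area = √(67.5·3.5·28.5·35.5) ≈ 488.9.

488.9028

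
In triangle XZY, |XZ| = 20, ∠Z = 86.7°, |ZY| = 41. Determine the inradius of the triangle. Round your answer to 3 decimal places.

By the law of cosines, |YX|² = |XZ|² + |ZY|² − 2·|XZ|·|ZY|·cos Z = 1986.6, so |YX| ≈ 44.571.
Area = ½·|XZ|·|ZY|·sin Z ≈ 409.32.
Semiperimeter s = (41+44.571+20)/2 = 52.786.
Inradius = area/s = 409.32/52.786 ≈ 7.7544.

r ≈ 7.754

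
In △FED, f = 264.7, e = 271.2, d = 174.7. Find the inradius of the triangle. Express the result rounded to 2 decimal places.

r ≈ 62.23

Semiperimeter s = (264.7 + 271.2 + 174.7)/2 = 355.3.
Heron's formula: area = √(355.3·90.6·84.1·180.6) ≈ 22112.
Inradius = area/s = 22112/355.3 ≈ 62.233.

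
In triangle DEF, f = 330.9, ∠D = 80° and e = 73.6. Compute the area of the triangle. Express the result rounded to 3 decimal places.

Area = ½·e·f·sin D ≈ 11992.

area ≈ 11992.122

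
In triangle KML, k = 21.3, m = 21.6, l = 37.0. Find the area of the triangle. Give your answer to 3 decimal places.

Semiperimeter s = (21.3 + 21.6 + 37)/2 = 39.95.
Heron's formula: area = √(39.95·18.65·18.35·2.95) ≈ 200.83.

200.829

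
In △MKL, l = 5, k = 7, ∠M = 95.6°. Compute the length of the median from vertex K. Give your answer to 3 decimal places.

By the law of cosines, m² = k² + l² − 2·k·l·cos M = 80.831, so m ≈ 8.9906.
Median from K: ½√(2·l² + 2·m² − k²) ≈ 6.3769.

m_K ≈ 6.377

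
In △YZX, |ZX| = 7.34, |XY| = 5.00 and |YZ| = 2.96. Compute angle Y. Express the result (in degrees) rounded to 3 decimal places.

132.807

By the law of cosines, cos Y = (|XY|² + |YZ|² − |ZX|²) / (2·|XY|·|YZ|) ≈ -0.67953, so ∠Y ≈ 132.81°.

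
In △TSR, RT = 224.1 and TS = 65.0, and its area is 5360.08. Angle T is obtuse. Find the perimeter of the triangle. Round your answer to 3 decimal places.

perimeter ≈ 561.442

From area = ½·RT·TS·sin T, we get sin T = 2·area/(RT·TS) ≈ 0.73595.
Taking the obtuse solution, ∠T ≈ 2.3145 rad.
Law of cosines then gives SR ≈ 272.34.
Perimeter = 272.34 + 224.1 + 65 = 561.44.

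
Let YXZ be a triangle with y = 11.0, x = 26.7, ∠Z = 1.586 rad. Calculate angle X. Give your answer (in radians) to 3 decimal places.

1.167

By the law of cosines, z² = y² + x² − 2·y·x·cos Z = 842.82, so z ≈ 29.031.
Law of cosines again: cos X = (z² + y² − x²)/(2·z·y) ≈ 0.39288, so ∠X ≈ 1.167 rad.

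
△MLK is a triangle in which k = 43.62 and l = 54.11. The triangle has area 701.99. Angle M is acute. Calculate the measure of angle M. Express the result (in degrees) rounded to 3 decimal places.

36.501

From area = ½·l·k·sin M, we get sin M = 2·area/(l·k) ≈ 0.59484.
Taking the acute solution, ∠M ≈ 36.50°.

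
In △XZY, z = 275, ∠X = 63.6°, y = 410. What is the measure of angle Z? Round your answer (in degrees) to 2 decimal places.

40.57

By the law of cosines, x² = z² + y² − 2·z·y·cos X = 1.4346e+05, so x ≈ 378.76.
Law of cosines again: cos Z = (y² + x² − z²)/(2·y·x) ≈ 0.75965, so ∠Z ≈ 40.57°.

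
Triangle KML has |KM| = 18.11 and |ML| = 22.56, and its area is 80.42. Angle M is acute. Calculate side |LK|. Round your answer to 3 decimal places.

9.262

From area = ½·|KM|·|ML|·sin M, we get sin M = 2·area/(|KM|·|ML|) ≈ 0.39367.
Taking the acute solution, ∠M ≈ 0.4046 rad.
Law of cosines then gives |LK| ≈ 9.262.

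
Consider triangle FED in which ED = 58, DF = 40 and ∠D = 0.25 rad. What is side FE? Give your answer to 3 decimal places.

By the law of cosines, FE² = ED² + DF² − 2·ED·DF·cos D = 468.25, so FE ≈ 21.639.

21.639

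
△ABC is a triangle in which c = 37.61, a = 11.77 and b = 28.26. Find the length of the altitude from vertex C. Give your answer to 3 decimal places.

Semiperimeter s = (11.77 + 28.26 + 37.61)/2 = 38.82.
Heron's formula: area = √(38.82·27.05·10.56·1.21) ≈ 115.83.
The altitude from C has length 2·area/c ≈ 6.1597.

h_C ≈ 6.160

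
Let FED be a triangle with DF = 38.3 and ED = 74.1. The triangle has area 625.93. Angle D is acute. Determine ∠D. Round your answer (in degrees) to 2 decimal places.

26.17

From area = ½·ED·DF·sin D, we get sin D = 2·area/(ED·DF) ≈ 0.44110.
Taking the acute solution, ∠D ≈ 26.17°.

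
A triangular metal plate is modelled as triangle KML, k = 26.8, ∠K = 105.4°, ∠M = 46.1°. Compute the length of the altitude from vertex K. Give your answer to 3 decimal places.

The third angle is ∠L = 180° − ∠K − ∠M = 28.50°.
Law of sines: m = k·sin M/sin K ≈ 20.03.
Law of sines: l = k·sin L/sin K ≈ 13.264.
Area = ½·k·m·sin L ≈ 128.07.
The altitude from K has length 2·area/k ≈ 9.5575.

h_K ≈ 9.557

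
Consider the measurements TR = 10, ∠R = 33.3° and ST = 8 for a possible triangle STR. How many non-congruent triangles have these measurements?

2

TR·sin R = 10·sin(33.3°) ≈ 5.49.
Since TR sin R < ST < TR (5.49 < 8 < 10), two triangles exist.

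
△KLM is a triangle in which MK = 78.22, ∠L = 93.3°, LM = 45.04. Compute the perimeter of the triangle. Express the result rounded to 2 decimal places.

Law of sines: sin K = LM·sin L/MK ≈ 0.57486.
Since MK ≥ LM, only the acute value applies: ∠K ≈ 35.09°.
Then ∠M = 180° − ∠L − ∠K ≈ 51.61°.
Law of sines gives KL = MK·sin M/sin L ≈ 61.411.
Semiperimeter s = (45.04+78.22+61.411)/2 = 92.336.
Perimeter = 45.04 + 78.22 + 61.411 = 184.67.

perimeter ≈ 184.67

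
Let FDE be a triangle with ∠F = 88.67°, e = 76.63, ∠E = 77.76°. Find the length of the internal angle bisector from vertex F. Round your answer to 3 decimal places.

t_F ≈ 21.224

The third angle is ∠D = 180° − ∠E − ∠F = 13.57°.
Law of sines: f = e·sin F/sin E ≈ 78.391.
Law of sines: d = e·sin D/sin E ≈ 18.398.
The bisector from F has length 2·d·e·cos(∠F/2)/(d+e) ≈ 21.224.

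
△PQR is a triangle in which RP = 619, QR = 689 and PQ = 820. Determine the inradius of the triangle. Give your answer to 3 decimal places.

Semiperimeter s = (689 + 619 + 820)/2 = 1064.
Heron's formula: area = √(1064·375·445·244) ≈ 2.0814e+05.
Inradius = area/s = 2.0814e+05/1064 ≈ 195.62.

r ≈ 195.623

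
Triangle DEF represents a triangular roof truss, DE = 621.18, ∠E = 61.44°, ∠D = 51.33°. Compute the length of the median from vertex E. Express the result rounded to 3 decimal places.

The third angle is ∠F = 180° − ∠D − ∠E = 67.23°.
Law of sines: EF = DE·sin D/sin F ≈ 525.98.
Law of sines: FD = DE·sin E/sin F ≈ 591.71.
Median from E: ½√(2·DE² + 2·EF² − FD²) ≈ 493.69.

m_E ≈ 493.692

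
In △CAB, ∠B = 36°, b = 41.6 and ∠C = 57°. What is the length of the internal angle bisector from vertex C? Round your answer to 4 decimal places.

t_C ≈ 46.0267

The third angle is ∠A = 180° − ∠B − ∠C = 87.00°.
Law of sines: c = b·sin C/sin B ≈ 59.356.
Law of sines: a = b·sin A/sin B ≈ 70.677.
The bisector from C has length 2·a·b·cos(∠C/2)/(a+b) ≈ 46.027.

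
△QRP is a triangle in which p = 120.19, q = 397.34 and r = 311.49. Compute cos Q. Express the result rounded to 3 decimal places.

-0.620

By the law of cosines, cos Q = (r² + p² − q²) / (2·r·p) ≈ -0.61979, so ∠Q ≈ 128.30°.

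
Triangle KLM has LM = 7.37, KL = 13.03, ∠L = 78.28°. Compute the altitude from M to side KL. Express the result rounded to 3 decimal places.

By the law of cosines, MK² = KL² + LM² − 2·KL·LM·cos L = 185.08, so MK ≈ 13.605.
Area = ½·KL·LM·sin L ≈ 47.015.
The altitude from M has length 2·area/KL ≈ 7.2163.

h_M ≈ 7.216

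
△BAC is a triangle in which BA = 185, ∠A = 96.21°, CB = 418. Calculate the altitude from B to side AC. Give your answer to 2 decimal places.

183.91

Law of sines: sin C = BA·sin A/CB ≈ 0.43999.
Since CB ≥ BA, only the acute value applies: ∠C ≈ 26.10°.
Then ∠B = 180° − ∠A − ∠C ≈ 57.69°.
Law of sines gives AC = CB·sin B/sin A ≈ 355.35.
Area = ½·CB·BA·sin B ≈ 32677.
The altitude from B has length 2·area/AC ≈ 183.91.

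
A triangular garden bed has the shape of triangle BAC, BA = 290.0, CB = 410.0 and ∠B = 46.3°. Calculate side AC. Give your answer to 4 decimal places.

296.4931

By the law of cosines, AC² = CB² + BA² − 2·CB·BA·cos B = 87908, so AC ≈ 296.49.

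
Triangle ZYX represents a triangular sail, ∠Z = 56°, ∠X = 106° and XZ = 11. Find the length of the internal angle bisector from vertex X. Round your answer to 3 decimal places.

The third angle is ∠Y = 180° − ∠X − ∠Z = 18.00°.
Law of sines: YX = XZ·sin Z/sin Y ≈ 29.511.
Law of sines: ZY = XZ·sin X/sin Y ≈ 34.218.
The bisector from X has length 2·YX·XZ·cos(∠X/2)/(YX+XZ) ≈ 9.6449.

9.645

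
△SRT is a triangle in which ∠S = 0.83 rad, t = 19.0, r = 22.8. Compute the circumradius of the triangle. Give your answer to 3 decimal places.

11.660

By the law of cosines, s² = r² + t² − 2·r·t·cos S = 296.13, so s ≈ 17.208.
Area = ½·r·t·sin S ≈ 159.84.
Circumradius = s/(2 sin S) ≈ 11.66.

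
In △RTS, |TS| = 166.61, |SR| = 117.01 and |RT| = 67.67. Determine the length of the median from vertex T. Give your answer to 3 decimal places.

Median from T: ½√(2·|RT|² + 2·|TS|² − |SR|²) ≈ 112.9.

112.899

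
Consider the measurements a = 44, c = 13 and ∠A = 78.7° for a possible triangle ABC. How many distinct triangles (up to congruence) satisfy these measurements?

1

c·sin A = 13·sin(78.7°) ≈ 12.75.
Since a ≥ c, exactly one triangle exists.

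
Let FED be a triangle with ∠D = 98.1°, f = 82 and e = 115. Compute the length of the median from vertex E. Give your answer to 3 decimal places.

m_E ≈ 106.578

By the law of cosines, d² = f² + e² − 2·f·e·cos D = 22606, so d ≈ 150.35.
Median from E: ½√(2·d² + 2·f² − e²) ≈ 106.58.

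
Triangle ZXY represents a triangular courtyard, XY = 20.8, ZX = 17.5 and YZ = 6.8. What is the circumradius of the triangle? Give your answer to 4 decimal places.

By the law of cosines, cos Z = (YZ² + ZX² − XY²) / (2·YZ·ZX) ≈ -0.33676, so ∠Z ≈ 109.68°.
Circumradius = XY/(2 sin Z) ≈ 11.045.

11.0452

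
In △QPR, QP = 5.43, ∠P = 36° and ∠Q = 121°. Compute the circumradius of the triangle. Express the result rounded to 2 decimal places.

The third angle is ∠R = 180° − ∠Q − ∠P = 23.00°.
Law of sines: PR = QP·sin Q/sin R ≈ 11.912.
Law of sines: RQ = QP·sin P/sin R ≈ 8.1685.
Circumradius = QP/(2 sin R) ≈ 6.9485.

6.95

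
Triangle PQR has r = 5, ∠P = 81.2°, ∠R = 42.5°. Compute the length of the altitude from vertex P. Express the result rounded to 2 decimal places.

h_P ≈ 4.16

The third angle is ∠Q = 180° − ∠R − ∠P = 56.30°.
Law of sines: p = r·sin P/sin R ≈ 7.3138.
Law of sines: q = r·sin Q/sin R ≈ 6.1572.
Area = ½·r·p·sin Q ≈ 15.212.
The altitude from P has length 2·area/p ≈ 4.1598.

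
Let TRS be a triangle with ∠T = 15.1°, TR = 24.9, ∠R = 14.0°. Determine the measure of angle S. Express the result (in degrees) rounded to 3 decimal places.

The third angle is ∠S = 180° − ∠T − ∠R = 150.90°.

∠S ≈ 150.900°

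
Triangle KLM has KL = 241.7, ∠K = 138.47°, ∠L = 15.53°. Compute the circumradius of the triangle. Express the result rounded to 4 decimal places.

R ≈ 275.6796

The third angle is ∠M = 180° − ∠K − ∠L = 26.00°.
Law of sines: LM = KL·sin K/sin M ≈ 365.56.
Law of sines: MK = KL·sin L/sin M ≈ 147.62.
Circumradius = KL/(2 sin M) ≈ 275.68.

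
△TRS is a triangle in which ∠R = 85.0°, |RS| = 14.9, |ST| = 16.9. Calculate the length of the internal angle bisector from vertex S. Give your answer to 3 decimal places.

15.163

Law of sines: sin T = |RS|·sin R/|ST| ≈ 0.87830.
Since |ST| ≥ |RS|, only the acute value applies: ∠T ≈ 61.44°.
Then ∠S = 180° − ∠R − ∠T ≈ 33.56°.
Law of sines gives |TR| = |ST|·sin S/sin R ≈ 9.3786.
The bisector from S has length 2·|RS|·|ST|·cos(∠S/2)/(|RS|+|ST|) ≈ 15.163.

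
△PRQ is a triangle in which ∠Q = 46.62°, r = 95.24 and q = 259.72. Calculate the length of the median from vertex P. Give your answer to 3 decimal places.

m_P ≈ 115.498

Law of sines: sin R = r·sin Q/q ≈ 0.26652.
Since q ≥ r, only the acute value applies: ∠R ≈ 15.46°.
Then ∠P = 180° − ∠Q − ∠R ≈ 117.92°.
Law of sines gives p = q·sin P/sin Q ≈ 315.74.
Median from P: ½√(2·r² + 2·q² − p²) ≈ 115.5.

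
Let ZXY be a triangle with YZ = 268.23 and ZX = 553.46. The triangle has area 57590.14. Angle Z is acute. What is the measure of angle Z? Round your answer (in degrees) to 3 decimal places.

From area = ½·YZ·ZX·sin Z, we get sin Z = 2·area/(YZ·ZX) ≈ 0.77586.
Taking the acute solution, ∠Z ≈ 50.88°.

50.883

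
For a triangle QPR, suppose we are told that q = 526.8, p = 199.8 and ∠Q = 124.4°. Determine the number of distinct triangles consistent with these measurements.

1

p·sin Q = 199.8·sin(124.4°) ≈ 164.9.
Since ∠Q is not acute, a triangle exists only if q > p; here q > p, so there is exactly one triangle.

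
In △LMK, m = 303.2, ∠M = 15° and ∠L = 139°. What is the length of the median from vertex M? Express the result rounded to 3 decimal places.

635.782

The third angle is ∠K = 180° − ∠L − ∠M = 26.00°.
Law of sines: l = m·sin L/sin M ≈ 768.56.
Law of sines: k = m·sin K/sin M ≈ 513.54.
Median from M: ½√(2·k² + 2·l² − m²) ≈ 635.78.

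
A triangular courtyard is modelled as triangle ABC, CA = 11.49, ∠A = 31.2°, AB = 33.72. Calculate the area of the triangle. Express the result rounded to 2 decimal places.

100.35

Area = ½·CA·AB·sin A ≈ 100.35.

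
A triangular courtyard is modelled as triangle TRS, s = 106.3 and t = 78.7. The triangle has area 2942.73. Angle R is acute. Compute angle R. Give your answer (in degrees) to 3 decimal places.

From area = ½·s·t·sin R, we get sin R = 2·area/(s·t) ≈ 0.70351.
Taking the acute solution, ∠R ≈ 44.71°.

∠R ≈ 44.710°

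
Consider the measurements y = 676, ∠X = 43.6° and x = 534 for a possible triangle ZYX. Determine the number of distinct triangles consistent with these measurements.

y·sin X = 676·sin(43.6°) ≈ 466.2.
Since y sin X < x < y (466.2 < 534 < 676), two triangles exist.

2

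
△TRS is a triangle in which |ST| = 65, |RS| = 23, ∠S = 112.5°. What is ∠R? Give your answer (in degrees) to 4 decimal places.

By the law of cosines, |TR|² = |RS|² + |ST|² − 2·|RS|·|ST|·cos S = 5898.2, so |TR| ≈ 76.8.
Law of cosines again: cos R = (|TR|² + |RS|² − |ST|²)/(2·|TR|·|RS|) ≈ 0.62337, so ∠R ≈ 51.44°.

51.4377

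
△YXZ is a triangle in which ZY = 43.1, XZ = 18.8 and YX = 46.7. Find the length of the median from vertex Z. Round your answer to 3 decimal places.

23.671

Median from Z: ½√(2·XZ² + 2·ZY² − YX²) ≈ 23.671.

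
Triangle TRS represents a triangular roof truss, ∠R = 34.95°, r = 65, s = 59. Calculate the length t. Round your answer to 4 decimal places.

103.8810

Law of sines: sin S = s·sin R/r ≈ 0.51998.
Since r ≥ s, only the acute value applies: ∠S ≈ 31.33°.
Then ∠T = 180° − ∠R − ∠S ≈ 113.72°.
Law of sines gives t = r·sin T/sin R ≈ 103.88.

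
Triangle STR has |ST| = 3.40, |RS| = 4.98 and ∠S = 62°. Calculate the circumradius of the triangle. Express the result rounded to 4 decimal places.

2.5616

By the law of cosines, |TR|² = |RS|² + |ST|² − 2·|RS|·|ST|·cos S = 20.462, so |TR| ≈ 4.5235.
Area = ½·|RS|·|ST|·sin S ≈ 7.475.
Circumradius = |TR|/(2 sin S) ≈ 2.5616.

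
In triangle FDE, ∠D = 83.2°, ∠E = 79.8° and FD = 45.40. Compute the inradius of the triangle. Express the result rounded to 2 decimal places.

5.81

The third angle is ∠F = 180° − ∠D − ∠E = 17.00°.
Law of sines: DE = FD·sin F/sin E ≈ 13.487.
Law of sines: EF = FD·sin D/sin E ≈ 45.805.
Area = ½·FD·DE·sin D ≈ 304.
Semiperimeter s = (13.487+45.805+45.4)/2 = 52.346.
Inradius = area/s = 304/52.346 ≈ 5.8075.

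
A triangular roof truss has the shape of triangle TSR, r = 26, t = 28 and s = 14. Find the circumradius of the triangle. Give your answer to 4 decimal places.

14.1034

By the law of cosines, cos T = (s² + r² − t²) / (2·s·r) ≈ 0.12088, so ∠T ≈ 83.06°.
Circumradius = t/(2 sin T) ≈ 14.103.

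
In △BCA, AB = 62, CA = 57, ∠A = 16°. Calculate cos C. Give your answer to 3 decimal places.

-0.150

By the law of cosines, BC² = CA² + AB² − 2·CA·AB·cos A = 298.8, so BC ≈ 17.286.
Law of cosines again: cos C = (BC² + CA² − AB²)/(2·BC·CA) ≈ -0.15031, so ∠C ≈ 98.64°.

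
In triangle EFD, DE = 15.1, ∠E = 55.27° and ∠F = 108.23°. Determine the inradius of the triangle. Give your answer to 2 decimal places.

The third angle is ∠D = 180° − ∠E − ∠F = 16.50°.
Law of sines: FD = DE·sin E/sin F ≈ 13.066.
Law of sines: EF = DE·sin D/sin F ≈ 4.5153.
Area = ½·DE·FD·sin D ≈ 28.017.
Semiperimeter s = (13.066+15.1+4.5153)/2 = 16.34.
Inradius = area/s = 28.017/16.34 ≈ 1.7146.

1.71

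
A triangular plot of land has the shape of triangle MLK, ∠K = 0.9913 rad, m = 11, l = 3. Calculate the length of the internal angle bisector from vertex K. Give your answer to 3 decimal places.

t_K ≈ 4.147

By the law of cosines, k² = m² + l² − 2·m·l·cos K = 93.858, so k ≈ 9.688.
The bisector from K has length 2·m·l·cos(∠K/2)/(m+l) ≈ 4.147.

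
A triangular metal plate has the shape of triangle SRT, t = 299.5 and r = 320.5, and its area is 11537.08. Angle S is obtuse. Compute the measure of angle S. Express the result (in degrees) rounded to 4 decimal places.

∠S ≈ 166.0909°

From area = ½·r·t·sin S, we get sin S = 2·area/(r·t) ≈ 0.24038.
Taking the obtuse solution, ∠S ≈ 166.09°.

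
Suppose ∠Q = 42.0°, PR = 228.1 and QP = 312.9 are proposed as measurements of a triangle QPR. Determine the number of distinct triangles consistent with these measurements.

2

QP·sin Q = 312.9·sin(42.0°) ≈ 209.4.
Since QP sin Q < PR < QP (209.4 < 228.1 < 312.9), two triangles exist.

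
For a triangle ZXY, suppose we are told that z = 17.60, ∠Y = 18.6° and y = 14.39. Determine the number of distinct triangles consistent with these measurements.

2

z·sin Y = 17.60·sin(18.6°) ≈ 5.614.
Since z sin Y < y < z (5.614 < 14.39 < 17.60), two triangles exist.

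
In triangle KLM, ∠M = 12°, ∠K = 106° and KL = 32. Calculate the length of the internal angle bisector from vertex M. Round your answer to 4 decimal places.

The third angle is ∠L = 180° − ∠M − ∠K = 62.00°.
Law of sines: LM = KL·sin K/sin M ≈ 147.95.
Law of sines: MK = KL·sin L/sin M ≈ 135.9.
The bisector from M has length 2·LM·MK·cos(∠M/2)/(LM+MK) ≈ 140.89.

t_M ≈ 140.8905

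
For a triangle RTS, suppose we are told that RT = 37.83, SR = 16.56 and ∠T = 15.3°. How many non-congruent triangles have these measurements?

2

RT·sin T = 37.83·sin(15.3°) ≈ 9.982.
Since RT sin T < SR < RT (9.982 < 16.56 < 37.83), two triangles exist.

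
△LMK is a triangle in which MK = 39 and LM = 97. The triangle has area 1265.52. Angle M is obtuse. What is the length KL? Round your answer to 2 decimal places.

From area = ½·LM·MK·sin M, we get sin M = 2·area/(LM·MK) ≈ 0.66906.
Taking the obtuse solution, ∠M ≈ 138.01°.
Law of cosines then gives KL ≈ 128.66.

128.66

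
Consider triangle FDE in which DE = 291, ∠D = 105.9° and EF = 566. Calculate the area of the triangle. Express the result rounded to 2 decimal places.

Law of sines: sin F = DE·sin D/EF ≈ 0.49446.
Since EF ≥ DE, only the acute value applies: ∠F ≈ 29.63°.
Then ∠E = 180° − ∠D − ∠F ≈ 44.47°.
Law of sines gives FD = EF·sin E/sin D ≈ 412.24.
Area = ½·EF·DE·sin E ≈ 57687.

57686.68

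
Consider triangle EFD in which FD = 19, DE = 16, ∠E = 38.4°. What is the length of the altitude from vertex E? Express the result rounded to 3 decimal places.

15.029

Law of sines: sin F = DE·sin E/FD ≈ 0.52307.
Since FD ≥ DE, only the acute value applies: ∠F ≈ 31.54°.
Then ∠D = 180° − ∠E − ∠F ≈ 110.06°.
Law of sines gives EF = FD·sin D/sin E ≈ 28.733.
Area = ½·FD·DE·sin D ≈ 142.78.
The altitude from E has length 2·area/FD ≈ 15.029.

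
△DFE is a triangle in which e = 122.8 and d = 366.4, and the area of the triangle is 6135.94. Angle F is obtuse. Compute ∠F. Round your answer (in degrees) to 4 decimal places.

164.1723

From area = ½·e·d·sin F, we get sin F = 2·area/(e·d) ≈ 0.27275.
Taking the obtuse solution, ∠F ≈ 164.17°.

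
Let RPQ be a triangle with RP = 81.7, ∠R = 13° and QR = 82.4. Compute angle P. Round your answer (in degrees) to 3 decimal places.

85.644

By the law of cosines, PQ² = QR² + RP² − 2·QR·RP·cos R = 345.58, so PQ ≈ 18.59.
Law of cosines again: cos P = (RP² + PQ² − QR²)/(2·RP·PQ) ≈ 0.07595, so ∠P ≈ 85.64°.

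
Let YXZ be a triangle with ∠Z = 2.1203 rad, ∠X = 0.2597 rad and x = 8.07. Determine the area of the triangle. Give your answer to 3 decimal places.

area ≈ 74.623

The third angle is ∠Y = π − ∠X − ∠Z = 0.7616 rad.
Law of sines: y = x·sin Y/sin X ≈ 21.687.
Law of sines: z = x·sin Z/sin X ≈ 26.8.
Area = ½·x·y·sin Z ≈ 74.623.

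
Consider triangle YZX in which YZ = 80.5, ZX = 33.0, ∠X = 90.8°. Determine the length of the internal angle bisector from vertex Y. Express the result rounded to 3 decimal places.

t_Y ≈ 74.848

Law of sines: sin Y = ZX·sin X/YZ ≈ 0.40990.
Since YZ ≥ ZX, only the acute value applies: ∠Y ≈ 24.20°.
Then ∠Z = 180° − ∠X − ∠Y ≈ 65.00°.
Law of sines gives XY = YZ·sin Z/sin X ≈ 72.966.
The bisector from Y has length 2·XY·YZ·cos(∠Y/2)/(XY+YZ) ≈ 74.848.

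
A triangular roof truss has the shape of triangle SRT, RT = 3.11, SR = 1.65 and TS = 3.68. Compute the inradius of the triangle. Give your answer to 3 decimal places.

0.604

Semiperimeter s = (3.11 + 3.68 + 1.65)/2 = 4.22.
Heron's formula: area = √(4.22·1.11·0.54·2.57) ≈ 2.5497.
Inradius = area/s = 2.5497/4.22 ≈ 0.60418.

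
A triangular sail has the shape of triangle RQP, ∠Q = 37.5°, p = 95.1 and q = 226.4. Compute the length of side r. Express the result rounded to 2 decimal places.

294.32

Law of sines: sin P = p·sin Q/q ≈ 0.25571.
Since q ≥ p, only the acute value applies: ∠P ≈ 14.82°.
Then ∠R = 180° − ∠Q − ∠P ≈ 127.68°.
Law of sines gives r = q·sin R/sin Q ≈ 294.32.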